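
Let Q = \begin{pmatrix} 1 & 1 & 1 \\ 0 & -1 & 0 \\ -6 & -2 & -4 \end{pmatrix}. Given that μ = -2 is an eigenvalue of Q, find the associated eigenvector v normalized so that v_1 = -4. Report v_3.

Q + 2I = [[3, 1, 1], [0, 1, 0], [-6, -2, -2]].
Solving (Q + 2I)v = 0 gives the eigenspace spanned by (-4, 0, 12).
With v_1 = -4, v = (-4, 0, 12), so v_3 = 12.

12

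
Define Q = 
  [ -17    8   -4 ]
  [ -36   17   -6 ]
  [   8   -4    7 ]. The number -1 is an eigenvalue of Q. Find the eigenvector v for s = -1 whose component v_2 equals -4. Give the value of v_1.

-2

Q + 1I = [[-16, 8, -4], [-36, 18, -6], [8, -4, 8]].
Solving (Q + 1I)v = 0 gives the eigenspace spanned by (-2, -4, 0).
With v_2 = -4, v = (-2, -4, 0), so v_1 = -2.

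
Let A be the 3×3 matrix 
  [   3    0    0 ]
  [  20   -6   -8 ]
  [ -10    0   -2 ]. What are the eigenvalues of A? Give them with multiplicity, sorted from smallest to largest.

Characteristic polynomial: p(s) = s^3 + 5s^2 - 12s - 36 = (s - 3)(s + 2)(s + 6).
Roots (with multiplicity): -6, -2, 3.

-6, -2, 3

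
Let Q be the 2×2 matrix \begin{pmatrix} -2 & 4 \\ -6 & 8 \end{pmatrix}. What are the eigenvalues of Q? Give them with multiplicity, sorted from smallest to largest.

Characteristic polynomial: p(t) = t^2 - 6t + 8 = (t - 4)(t - 2).
Roots (with multiplicity): 2, 4.

2, 4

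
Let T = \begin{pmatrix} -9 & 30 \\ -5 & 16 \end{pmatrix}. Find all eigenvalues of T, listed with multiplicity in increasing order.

Characteristic polynomial: p(s) = s^2 - 7s + 6 = (s - 6)(s - 1).
Roots (with multiplicity): 1, 6.

1, 6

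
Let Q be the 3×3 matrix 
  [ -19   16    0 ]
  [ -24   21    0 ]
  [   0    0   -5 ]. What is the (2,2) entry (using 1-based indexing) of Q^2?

57

Characteristic polynomial: λ^3 + 3λ^2 - 25λ - 75 = (λ - 5)(λ + 3)(λ + 5), so the eigenvalues are -5, -3, 5.
λ=-3: eigenvector (1, 1, 0).
λ=5: eigenvector (2, 3, 0).
λ=-5: eigenvector (0, 0, 1).
P = [[1, 2, 0], [1, 3, 0], [0, 0, 1]], D = diag(-3, 5, -5), P⁻¹ = [[3, -2, 0], [-1, 1, 0], [0, 0, 1]].
Q² = P·diag(9, 25, 25)·P⁻¹ = [[-23, 32, 0], [-48, 57, 0], [0, 0, 25]].
The requested entry is 57.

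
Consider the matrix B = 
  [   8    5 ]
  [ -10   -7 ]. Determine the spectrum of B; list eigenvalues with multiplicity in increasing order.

Characteristic polynomial: p(t) = t^2 - t - 6 = (t - 3)(t + 2).
Roots (with multiplicity): -2, 3.

-2, 3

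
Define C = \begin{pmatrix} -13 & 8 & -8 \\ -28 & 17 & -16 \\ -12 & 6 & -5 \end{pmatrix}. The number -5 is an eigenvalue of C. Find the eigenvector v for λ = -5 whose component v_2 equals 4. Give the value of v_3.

C + 5I = [[-8, 8, -8], [-28, 22, -16], [-12, 6, 0]].
Solving (C + 5I)v = 0 gives the eigenspace spanned by (2, 4, 2).
With v_2 = 4, v = (2, 4, 2), so v_3 = 2.

2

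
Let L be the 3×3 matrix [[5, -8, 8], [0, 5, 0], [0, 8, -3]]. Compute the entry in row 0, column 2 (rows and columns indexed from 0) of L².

16

Characteristic polynomial: t^3 - 7t^2 - 5t + 75 = (t - 5)^2(t + 3), so the eigenvalues are -3, 5, 5.
t=5: eigenvector (1, 0, 0).
t=5: eigenvector (1, 1, 1).
t=-3: eigenvector (-1, 0, 1).
P = [[1, 1, -1], [0, 1, 0], [0, 1, 1]], D = diag(5, 5, -3), P⁻¹ = [[1, -2, 1], [0, 1, 0], [0, -1, 1]].
L² = P·diag(25, 25, 9)·P⁻¹ = [[25, -16, 16], [0, 25, 0], [0, 16, 9]].
The requested entry is 16.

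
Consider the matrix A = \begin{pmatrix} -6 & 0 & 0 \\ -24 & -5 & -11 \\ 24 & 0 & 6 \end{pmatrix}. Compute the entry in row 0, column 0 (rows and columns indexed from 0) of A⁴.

Characteristic polynomial: r^3 + 5r^2 - 36r - 180 = (r - 6)(r + 5)(r + 6), so the eigenvalues are -6, -5, 6.
r=-6: eigenvector (1, 2, -2).
r=-5: eigenvector (0, 1, 0).
r=6: eigenvector (0, -1, 1).
P = [[1, 0, 0], [2, 1, -1], [-2, 0, 1]], D = diag(-6, -5, 6), P⁻¹ = [[1, 0, 0], [0, 1, 1], [2, 0, 1]].
A⁴ = P·diag(1296, 625, 1296)·P⁻¹ = [[1296, 0, 0], [0, 625, -671], [0, 0, 1296]].
The requested entry is 1296.

1296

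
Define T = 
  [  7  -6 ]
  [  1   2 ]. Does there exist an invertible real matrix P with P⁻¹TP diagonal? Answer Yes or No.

Yes

Characteristic polynomial: p(λ) = λ^2 - 9λ + 20 = (λ - 5)(λ - 4).
All 2 eigenvalues are distinct, so T is diagonalizable.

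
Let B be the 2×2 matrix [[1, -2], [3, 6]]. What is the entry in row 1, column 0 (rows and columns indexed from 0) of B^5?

Characteristic polynomial: μ^2 - 7μ + 12 = (μ - 4)(μ - 3), so the eigenvalues are 3, 4.
μ=3: eigenvector (-1, 1).
μ=4: eigenvector (-2, 3).
P = [[-1, -2], [1, 3]], D = diag(3, 4), P⁻¹ = [[-3, -2], [1, 1]].
B⁵ = P·diag(243, 1024)·P⁻¹ = [[-1319, -1562], [2343, 2586]].
The requested entry is 2343.

2343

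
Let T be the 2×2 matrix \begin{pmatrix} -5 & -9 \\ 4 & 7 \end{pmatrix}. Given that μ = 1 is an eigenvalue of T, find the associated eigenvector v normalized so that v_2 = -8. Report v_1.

T − 1I = [[-6, -9], [4, 6]].
Solving (T − 1I)v = 0 gives the eigenspace spanned by (12, -8).
With v_2 = -8, v = (12, -8), so v_1 = 12.

12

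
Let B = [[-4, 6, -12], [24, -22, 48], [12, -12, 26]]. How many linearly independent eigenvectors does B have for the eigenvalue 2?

2

B − 2I = [[-6, 6, -12], [24, -24, 48], [12, -12, 24]].
This matrix has rank 1, so its null space has dimension 3 − 1 = 2.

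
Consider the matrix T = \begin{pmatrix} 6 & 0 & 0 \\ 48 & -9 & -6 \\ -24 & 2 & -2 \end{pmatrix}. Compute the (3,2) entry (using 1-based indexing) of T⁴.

Characteristic polynomial: λ^3 + 5λ^2 - 36λ - 180 = (λ - 6)(λ + 5)(λ + 6), so the eigenvalues are -6, -5, 6.
λ=-5: eigenvector (0, -3, 2).
λ=6: eigenvector (1, 4, -2).
λ=-6: eigenvector (0, -2, 1).
P = [[0, 1, 0], [-3, 4, -2], [2, -2, 1]], D = diag(-5, 6, -6), P⁻¹ = [[0, 1, 2], [1, 0, 0], [2, -2, -3]].
T⁴ = P·diag(625, 1296, 1296)·P⁻¹ = [[1296, 0, 0], [0, 3309, 4026], [0, -1342, -1388]].
The requested entry is -1342.

-1342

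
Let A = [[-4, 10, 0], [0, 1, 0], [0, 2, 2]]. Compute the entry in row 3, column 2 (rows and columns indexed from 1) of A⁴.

30

Characteristic polynomial: s^3 + s^2 - 10s + 8 = (s - 2)(s - 1)(s + 4), so the eigenvalues are -4, 1, 2.
s=-4: eigenvector (1, 0, 0).
s=1: eigenvector (2, 1, -2).
s=2: eigenvector (0, 0, 1).
P = [[1, 2, 0], [0, 1, 0], [0, -2, 1]], D = diag(-4, 1, 2), P⁻¹ = [[1, -2, 0], [0, 1, 0], [0, 2, 1]].
A⁴ = P·diag(256, 1, 16)·P⁻¹ = [[256, -510, 0], [0, 1, 0], [0, 30, 16]].
The requested entry is 30.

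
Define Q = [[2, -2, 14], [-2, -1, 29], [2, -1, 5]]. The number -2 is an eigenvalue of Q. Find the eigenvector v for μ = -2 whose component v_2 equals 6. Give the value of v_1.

3

Q + 2I = [[4, -2, 14], [-2, 1, 29], [2, -1, 7]].
Solving (Q + 2I)v = 0 gives the eigenspace spanned by (3, 6, 0).
With v_2 = 6, v = (3, 6, 0), so v_1 = 3.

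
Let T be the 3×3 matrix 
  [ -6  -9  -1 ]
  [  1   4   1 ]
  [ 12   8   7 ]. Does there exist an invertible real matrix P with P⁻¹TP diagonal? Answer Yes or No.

Characteristic polynomial: p(r) = r^3 - 5r^2 - 25r + 125 = (r - 5)^2(r + 5).
r = 5 has algebraic multiplicity 2; rank(T − 5I) = 2, so geometric multiplicity = 1.
Geometric multiplicity < algebraic multiplicity, so T is not diagonalizable.

No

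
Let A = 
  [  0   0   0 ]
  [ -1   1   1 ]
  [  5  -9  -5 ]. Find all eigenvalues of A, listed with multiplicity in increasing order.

Characteristic polynomial: p(s) = s^3 + 4s^2 + 4s = s(s + 2)^2.
Roots (with multiplicity): -2, -2, 0.

-2, -2, 0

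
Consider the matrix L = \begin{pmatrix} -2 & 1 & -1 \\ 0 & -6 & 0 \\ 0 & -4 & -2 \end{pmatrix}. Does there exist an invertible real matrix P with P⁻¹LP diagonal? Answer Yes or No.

No

Characteristic polynomial: p(μ) = μ^3 + 10μ^2 + 28μ + 24 = (μ + 2)^2(μ + 6).
μ = -2 has algebraic multiplicity 2; rank(L + 2I) = 2, so geometric multiplicity = 1.
Geometric multiplicity < algebraic multiplicity, so L is not diagonalizable.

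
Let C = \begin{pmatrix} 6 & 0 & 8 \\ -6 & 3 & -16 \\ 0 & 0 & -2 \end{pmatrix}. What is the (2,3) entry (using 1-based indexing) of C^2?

Characteristic polynomial: λ^3 - 7λ^2 + 36 = (λ - 6)(λ - 3)(λ + 2), so the eigenvalues are -2, 3, 6.
λ=6: eigenvector (1, -2, 0).
λ=3: eigenvector (0, 1, 0).
λ=-2: eigenvector (-1, 2, 1).
P = [[1, 0, -1], [-2, 1, 2], [0, 0, 1]], D = diag(6, 3, -2), P⁻¹ = [[1, 0, 1], [2, 1, 0], [0, 0, 1]].
C² = P·diag(36, 9, 4)·P⁻¹ = [[36, 0, 32], [-54, 9, -64], [0, 0, 4]].
The requested entry is -64.

-64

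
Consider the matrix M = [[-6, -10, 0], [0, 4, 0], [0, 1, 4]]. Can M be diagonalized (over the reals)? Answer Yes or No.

No

Characteristic polynomial: p(t) = t^3 - 2t^2 - 32t + 96 = (t - 4)^2(t + 6).
t = 4 has algebraic multiplicity 2; rank(M − 4I) = 2, so geometric multiplicity = 1.
Geometric multiplicity < algebraic multiplicity, so M is not diagonalizable.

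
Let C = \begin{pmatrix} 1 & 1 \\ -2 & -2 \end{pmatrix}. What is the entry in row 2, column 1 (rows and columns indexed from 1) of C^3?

-2

Characteristic polynomial: s^2 + s = s(s + 1), so the eigenvalues are -1, 0.
s=-1: eigenvector (-1, 2).
s=0: eigenvector (-1, 1).
P = [[-1, -1], [2, 1]], D = diag(-1, 0), P⁻¹ = [[1, 1], [-2, -1]].
C³ = P·diag(-1, 0)·P⁻¹ = [[1, 1], [-2, -2]].
The requested entry is -2.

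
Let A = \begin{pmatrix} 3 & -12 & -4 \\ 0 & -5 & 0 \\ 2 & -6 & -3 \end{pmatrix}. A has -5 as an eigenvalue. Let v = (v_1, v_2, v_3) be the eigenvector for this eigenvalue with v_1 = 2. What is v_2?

1

A + 5I = [[8, -12, -4], [0, 0, 0], [2, -6, 2]].
Solving (A + 5I)v = 0 gives the eigenspace spanned by (2, 1, 1).
With v_1 = 2, v = (2, 1, 1), so v_2 = 1.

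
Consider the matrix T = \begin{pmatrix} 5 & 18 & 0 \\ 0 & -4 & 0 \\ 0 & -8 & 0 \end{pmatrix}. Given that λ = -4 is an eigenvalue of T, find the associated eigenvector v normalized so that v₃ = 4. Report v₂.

T + 4I = [[9, 18, 0], [0, 0, 0], [0, -8, 4]].
Solving (T + 4I)v = 0 gives the eigenspace spanned by (-4, 2, 4).
With v₃ = 4, v = (-4, 2, 4), so v₂ = 2.

2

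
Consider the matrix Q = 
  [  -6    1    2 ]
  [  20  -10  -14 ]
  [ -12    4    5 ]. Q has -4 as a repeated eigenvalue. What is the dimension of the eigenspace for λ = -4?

1

Q + 4I = [[-2, 1, 2], [20, -6, -14], [-12, 4, 9]].
This matrix has rank 2, so its null space has dimension 3 − 2 = 1.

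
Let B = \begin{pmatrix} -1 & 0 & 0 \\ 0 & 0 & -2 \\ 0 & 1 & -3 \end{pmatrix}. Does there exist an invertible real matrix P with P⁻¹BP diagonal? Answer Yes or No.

Characteristic polynomial: p(μ) = μ^3 + 4μ^2 + 5μ + 2 = (μ + 1)^2(μ + 2).
μ = -1 has algebraic multiplicity 2; rank(B + 1I) = 1, so geometric multiplicity = 2.
Every eigenvalue has geometric = algebraic multiplicity, so B is diagonalizable.

Yes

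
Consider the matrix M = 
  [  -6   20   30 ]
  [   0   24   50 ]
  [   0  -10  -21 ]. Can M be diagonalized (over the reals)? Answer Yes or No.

Yes

Characteristic polynomial: p(r) = r^3 + 3r^2 - 22r - 24 = (r - 4)(r + 1)(r + 6).
All 3 eigenvalues are distinct, so M is diagonalizable.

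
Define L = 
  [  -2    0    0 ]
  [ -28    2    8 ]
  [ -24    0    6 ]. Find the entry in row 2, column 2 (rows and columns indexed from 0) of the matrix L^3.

Characteristic polynomial: r^3 - 6r^2 - 4r + 24 = (r - 6)(r - 2)(r + 2), so the eigenvalues are -2, 2, 6.
r=-2: eigenvector (1, 1, 3).
r=6: eigenvector (0, 2, 1).
r=2: eigenvector (0, 1, 0).
P = [[1, 0, 0], [1, 2, 1], [3, 1, 0]], D = diag(-2, 6, 2), P⁻¹ = [[1, 0, 0], [-3, 0, 1], [5, 1, -2]].
L³ = P·diag(-8, 216, 8)·P⁻¹ = [[-8, 0, 0], [-1264, 8, 416], [-672, 0, 216]].
The requested entry is 216.

216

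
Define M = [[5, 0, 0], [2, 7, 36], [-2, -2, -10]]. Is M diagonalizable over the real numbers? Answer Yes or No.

Yes

Characteristic polynomial: p(t) = t^3 - 2t^2 - 13t - 10 = (t - 5)(t + 1)(t + 2).
All 3 eigenvalues are distinct, so M is diagonalizable.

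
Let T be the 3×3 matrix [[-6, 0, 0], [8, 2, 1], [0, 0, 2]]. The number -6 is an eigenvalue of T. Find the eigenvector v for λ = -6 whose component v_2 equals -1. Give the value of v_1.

T + 6I = [[0, 0, 0], [8, 8, 1], [0, 0, 8]].
Solving (T + 6I)v = 0 gives the eigenspace spanned by (1, -1, 0).
With v_2 = -1, v = (1, -1, 0), so v_1 = 1.

1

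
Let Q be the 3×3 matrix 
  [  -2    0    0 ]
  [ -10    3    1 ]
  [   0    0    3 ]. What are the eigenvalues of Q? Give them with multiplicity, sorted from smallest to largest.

Characteristic polynomial: p(λ) = λ^3 - 4λ^2 - 3λ + 18 = (λ - 3)^2(λ + 2).
Roots (with multiplicity): -2, 3, 3.

-2, 3, 3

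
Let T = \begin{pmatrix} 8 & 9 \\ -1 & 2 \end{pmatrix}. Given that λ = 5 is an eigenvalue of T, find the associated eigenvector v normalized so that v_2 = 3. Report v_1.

T − 5I = [[3, 9], [-1, -3]].
Solving (T − 5I)v = 0 gives the eigenspace spanned by (-9, 3).
With v_2 = 3, v = (-9, 3), so v_1 = -9.

-9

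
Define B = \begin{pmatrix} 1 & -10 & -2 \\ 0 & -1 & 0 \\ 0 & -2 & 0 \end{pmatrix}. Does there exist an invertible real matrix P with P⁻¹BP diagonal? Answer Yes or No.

Yes

Characteristic polynomial: p(s) = s^3 - s = s(s - 1)(s + 1).
All 3 eigenvalues are distinct, so B is diagonalizable.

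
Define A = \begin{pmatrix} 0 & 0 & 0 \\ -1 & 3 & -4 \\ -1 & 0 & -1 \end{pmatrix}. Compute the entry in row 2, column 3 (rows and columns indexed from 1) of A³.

-28

Characteristic polynomial: λ^3 - 2λ^2 - 3λ = λ(λ - 3)(λ + 1), so the eigenvalues are -1, 0, 3.
λ=0: eigenvector (1, -1, -1).
λ=-1: eigenvector (0, 1, 1).
λ=3: eigenvector (0, 1, 0).
P = [[1, 0, 0], [-1, 1, 1], [-1, 1, 0]], D = diag(0, -1, 3), P⁻¹ = [[1, 0, 0], [1, 0, 1], [0, 1, -1]].
A³ = P·diag(0, -1, 27)·P⁻¹ = [[0, 0, 0], [-1, 27, -28], [-1, 0, -1]].
The requested entry is -28.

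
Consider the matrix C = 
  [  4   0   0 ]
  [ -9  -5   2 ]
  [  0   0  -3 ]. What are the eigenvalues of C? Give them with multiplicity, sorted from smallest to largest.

Characteristic polynomial: p(λ) = λ^3 + 4λ^2 - 17λ - 60 = (λ - 4)(λ + 3)(λ + 5).
Roots (with multiplicity): -5, -3, 4.

-5, -3, 4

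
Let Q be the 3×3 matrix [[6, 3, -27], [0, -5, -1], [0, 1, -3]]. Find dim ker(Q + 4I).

Q + 4I = [[10, 3, -27], [0, -1, -1], [0, 1, 1]].
This matrix has rank 2, so its null space has dimension 3 − 2 = 1.

1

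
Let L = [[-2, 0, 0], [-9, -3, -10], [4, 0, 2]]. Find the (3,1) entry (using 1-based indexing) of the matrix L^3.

Characteristic polynomial: t^3 + 3t^2 - 4t - 12 = (t - 2)(t + 2)(t + 3), so the eigenvalues are -3, -2, 2.
t=-2: eigenvector (1, 1, -1).
t=-3: eigenvector (0, 1, 0).
t=2: eigenvector (0, -2, 1).
P = [[1, 0, 0], [1, 1, -2], [-1, 0, 1]], D = diag(-2, -3, 2), P⁻¹ = [[1, 0, 0], [1, 1, 2], [1, 0, 1]].
L³ = P·diag(-8, -27, 8)·P⁻¹ = [[-8, 0, 0], [-51, -27, -70], [16, 0, 8]].
The requested entry is 16.

16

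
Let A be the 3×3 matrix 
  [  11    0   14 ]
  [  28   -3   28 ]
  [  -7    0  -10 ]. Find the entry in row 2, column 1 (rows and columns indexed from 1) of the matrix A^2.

28

Characteristic polynomial: t^3 + 2t^2 - 15t - 36 = (t - 4)(t + 3)^2, so the eigenvalues are -3, -3, 4.
t=-3: eigenvector (0, 1, 0).
t=4: eigenvector (2, 4, -1).
t=-3: eigenvector (-1, 0, 1).
P = [[0, 2, -1], [1, 4, 0], [0, -1, 1]], D = diag(-3, 4, -3), P⁻¹ = [[-4, 1, -4], [1, 0, 1], [1, 0, 2]].
A² = P·diag(9, 16, 9)·P⁻¹ = [[23, 0, 14], [28, 9, 28], [-7, 0, 2]].
The requested entry is 28.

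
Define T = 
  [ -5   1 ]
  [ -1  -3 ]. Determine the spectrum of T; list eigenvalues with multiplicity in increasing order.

-4, -4

Characteristic polynomial: p(λ) = λ^2 + 8λ + 16 = (λ + 4)^2.
Roots (with multiplicity): -4, -4.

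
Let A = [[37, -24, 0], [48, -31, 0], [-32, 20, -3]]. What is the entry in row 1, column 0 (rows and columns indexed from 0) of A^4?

Characteristic polynomial: t^3 - 3t^2 - 13t + 15 = (t - 5)(t - 1)(t + 3), so the eigenvalues are -3, 1, 5.
t=5: eigenvector (-3, -4, 2).
t=1: eigenvector (-2, -3, 1).
t=-3: eigenvector (0, 0, 1).
P = [[-3, -2, 0], [-4, -3, 0], [2, 1, 1]], D = diag(5, 1, -3), P⁻¹ = [[-3, 2, 0], [4, -3, 0], [2, -1, 1]].
A⁴ = P·diag(625, 1, 81)·P⁻¹ = [[5617, -3744, 0], [7488, -4991, 0], [-3584, 2416, 81]].
The requested entry is 7488.

7488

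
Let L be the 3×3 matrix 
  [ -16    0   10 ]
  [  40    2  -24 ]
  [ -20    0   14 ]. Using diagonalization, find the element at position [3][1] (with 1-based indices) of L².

40

Characteristic polynomial: s^3 - 28s + 48 = (s - 4)(s - 2)(s + 6), so the eigenvalues are -6, 2, 4.
s=-6: eigenvector (1, -2, 1).
s=2: eigenvector (0, 1, 0).
s=4: eigenvector (1, -4, 2).
P = [[1, 0, 1], [-2, 1, -4], [1, 0, 2]], D = diag(-6, 2, 4), P⁻¹ = [[2, 0, -1], [0, 1, 2], [-1, 0, 1]].
L² = P·diag(36, 4, 16)·P⁻¹ = [[56, 0, -20], [-80, 4, 16], [40, 0, -4]].
The requested entry is 40.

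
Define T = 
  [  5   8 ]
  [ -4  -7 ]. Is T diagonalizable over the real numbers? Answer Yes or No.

Yes

Characteristic polynomial: p(μ) = μ^2 + 2μ - 3 = (μ - 1)(μ + 3).
All 2 eigenvalues are distinct, so T is diagonalizable.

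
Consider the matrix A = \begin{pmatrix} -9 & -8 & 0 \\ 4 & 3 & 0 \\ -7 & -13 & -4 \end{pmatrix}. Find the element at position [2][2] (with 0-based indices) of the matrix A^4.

Characteristic polynomial: μ^3 + 10μ^2 + 29μ + 20 = (μ + 1)(μ + 4)(μ + 5), so the eigenvalues are -5, -4, -1.
μ=-5: eigenvector (2, -1, 1).
μ=-1: eigenvector (-1, 1, -2).
μ=-4: eigenvector (0, 0, 1).
P = [[2, -1, 0], [-1, 1, 0], [1, -2, 1]], D = diag(-5, -1, -4), P⁻¹ = [[1, 1, 0], [1, 2, 0], [1, 3, 1]].
A⁴ = P·diag(625, 1, 256)·P⁻¹ = [[1249, 1248, 0], [-624, -623, 0], [879, 1389, 256]].
The requested entry is 256.

256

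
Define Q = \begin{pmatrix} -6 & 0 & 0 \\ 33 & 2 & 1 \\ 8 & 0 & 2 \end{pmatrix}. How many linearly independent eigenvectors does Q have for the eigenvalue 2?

1

Q − 2I = [[-8, 0, 0], [33, 0, 1], [8, 0, 0]].
This matrix has rank 2, so its null space has dimension 3 − 2 = 1.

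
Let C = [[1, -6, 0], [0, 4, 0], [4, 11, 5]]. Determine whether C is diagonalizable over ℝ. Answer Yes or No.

Yes

Characteristic polynomial: p(λ) = λ^3 - 10λ^2 + 29λ - 20 = (λ - 5)(λ - 4)(λ - 1).
All 3 eigenvalues are distinct, so C is diagonalizable.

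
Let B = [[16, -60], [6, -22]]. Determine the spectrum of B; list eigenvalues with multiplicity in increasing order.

-4, -2

Characteristic polynomial: p(t) = t^2 + 6t + 8 = (t + 2)(t + 4).
Roots (with multiplicity): -4, -2.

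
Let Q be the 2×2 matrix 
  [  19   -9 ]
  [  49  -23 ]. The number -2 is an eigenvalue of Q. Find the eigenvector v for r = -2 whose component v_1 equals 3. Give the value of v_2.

Q + 2I = [[21, -9], [49, -21]].
Solving (Q + 2I)v = 0 gives the eigenspace spanned by (3, 7).
With v_1 = 3, v = (3, 7), so v_2 = 7.

7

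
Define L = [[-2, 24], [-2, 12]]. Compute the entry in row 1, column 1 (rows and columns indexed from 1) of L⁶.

Characteristic polynomial: μ^2 - 10μ + 24 = (μ - 6)(μ - 4), so the eigenvalues are 4, 6.
μ=6: eigenvector (3, 1).
μ=4: eigenvector (4, 1).
P = [[3, 4], [1, 1]], D = diag(6, 4), P⁻¹ = [[-1, 4], [1, -3]].
L⁶ = P·diag(46656, 4096)·P⁻¹ = [[-123584, 510720], [-42560, 174336]].
The requested entry is -123584.

-123584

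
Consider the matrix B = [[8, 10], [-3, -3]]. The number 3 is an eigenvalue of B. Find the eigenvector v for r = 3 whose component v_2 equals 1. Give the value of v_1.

B − 3I = [[5, 10], [-3, -6]].
Solving (B − 3I)v = 0 gives the eigenspace spanned by (-2, 1).
With v_2 = 1, v = (-2, 1), so v_1 = -2.

-2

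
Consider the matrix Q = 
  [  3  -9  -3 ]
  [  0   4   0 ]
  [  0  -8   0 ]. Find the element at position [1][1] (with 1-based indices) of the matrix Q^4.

Characteristic polynomial: r^3 - 7r^2 + 12r = r(r - 4)(r - 3), so the eigenvalues are 0, 3, 4.
r=3: eigenvector (1, 0, 0).
r=4: eigenvector (-3, 1, -2).
r=0: eigenvector (1, 0, 1).
P = [[1, -3, 1], [0, 1, 0], [0, -2, 1]], D = diag(3, 4, 0), P⁻¹ = [[1, 1, -1], [0, 1, 0], [0, 2, 1]].
Q⁴ = P·diag(81, 256, 0)·P⁻¹ = [[81, -687, -81], [0, 256, 0], [0, -512, 0]].
The requested entry is 81.

81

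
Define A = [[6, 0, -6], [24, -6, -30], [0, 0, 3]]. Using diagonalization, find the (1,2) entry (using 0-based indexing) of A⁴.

Characteristic polynomial: μ^3 - 3μ^2 - 36μ + 108 = (μ - 6)(μ - 3)(μ + 6), so the eigenvalues are -6, 3, 6.
μ=6: eigenvector (1, 2, 0).
μ=-6: eigenvector (0, 1, 0).
μ=3: eigenvector (2, 2, 1).
P = [[1, 0, 2], [2, 1, 2], [0, 0, 1]], D = diag(6, -6, 3), P⁻¹ = [[1, 0, -2], [-2, 1, 2], [0, 0, 1]].
A⁴ = P·diag(1296, 1296, 81)·P⁻¹ = [[1296, 0, -2430], [0, 1296, -2430], [0, 0, 81]].
The requested entry is -2430.

-2430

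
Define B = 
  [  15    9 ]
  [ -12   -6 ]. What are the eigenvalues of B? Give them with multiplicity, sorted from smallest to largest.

3, 6

Characteristic polynomial: p(r) = r^2 - 9r + 18 = (r - 6)(r - 3).
Roots (with multiplicity): 3, 6.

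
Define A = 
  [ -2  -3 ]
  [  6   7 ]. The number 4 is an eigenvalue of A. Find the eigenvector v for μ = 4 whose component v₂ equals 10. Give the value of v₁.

-5

A − 4I = [[-6, -3], [6, 3]].
Solving (A − 4I)v = 0 gives the eigenspace spanned by (-5, 10).
With v₂ = 10, v = (-5, 10), so v₁ = -5.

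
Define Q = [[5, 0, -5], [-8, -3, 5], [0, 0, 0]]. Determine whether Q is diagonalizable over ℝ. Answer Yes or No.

Characteristic polynomial: p(r) = r^3 - 2r^2 - 15r = r(r - 5)(r + 3).
All 3 eigenvalues are distinct, so Q is diagonalizable.

Yes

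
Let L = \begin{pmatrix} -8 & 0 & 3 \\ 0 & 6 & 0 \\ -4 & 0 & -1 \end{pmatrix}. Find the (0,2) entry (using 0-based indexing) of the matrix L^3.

Characteristic polynomial: r^3 + 3r^2 - 34r - 120 = (r - 6)(r + 4)(r + 5), so the eigenvalues are -5, -4, 6.
r=-5: eigenvector (1, 0, 1).
r=6: eigenvector (0, 1, 0).
r=-4: eigenvector (3, 0, 4).
P = [[1, 0, 3], [0, 1, 0], [1, 0, 4]], D = diag(-5, 6, -4), P⁻¹ = [[4, 0, -3], [0, 1, 0], [-1, 0, 1]].
L³ = P·diag(-125, 216, -64)·P⁻¹ = [[-308, 0, 183], [0, 216, 0], [-244, 0, 119]].
The requested entry is 183.

183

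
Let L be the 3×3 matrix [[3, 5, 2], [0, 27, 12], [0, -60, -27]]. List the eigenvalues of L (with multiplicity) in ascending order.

-3, 3, 3

Characteristic polynomial: p(λ) = λ^3 - 3λ^2 - 9λ + 27 = (λ - 3)^2(λ + 3).
Roots (with multiplicity): -3, 3, 3.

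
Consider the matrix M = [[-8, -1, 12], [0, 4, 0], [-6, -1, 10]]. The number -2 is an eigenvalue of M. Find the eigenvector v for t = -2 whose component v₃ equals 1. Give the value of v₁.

2

M + 2I = [[-6, -1, 12], [0, 6, 0], [-6, -1, 12]].
Solving (M + 2I)v = 0 gives the eigenspace spanned by (2, 0, 1).
With v₃ = 1, v = (2, 0, 1), so v₁ = 2.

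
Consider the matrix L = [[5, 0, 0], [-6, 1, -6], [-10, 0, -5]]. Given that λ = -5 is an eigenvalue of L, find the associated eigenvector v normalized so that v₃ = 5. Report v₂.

L + 5I = [[10, 0, 0], [-6, 6, -6], [-10, 0, 0]].
Solving (L + 5I)v = 0 gives the eigenspace spanned by (0, 5, 5).
With v₃ = 5, v = (0, 5, 5), so v₂ = 5.

5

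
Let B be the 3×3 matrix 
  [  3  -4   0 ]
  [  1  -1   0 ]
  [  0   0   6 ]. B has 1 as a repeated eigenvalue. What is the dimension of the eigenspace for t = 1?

1

B − 1I = [[2, -4, 0], [1, -2, 0], [0, 0, 5]].
This matrix has rank 2, so its null space has dimension 3 − 2 = 1.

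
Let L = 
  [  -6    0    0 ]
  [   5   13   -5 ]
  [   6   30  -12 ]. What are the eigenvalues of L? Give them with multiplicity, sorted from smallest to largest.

-6, -2, 3

Characteristic polynomial: p(r) = r^3 + 5r^2 - 12r - 36 = (r - 3)(r + 2)(r + 6).
Roots (with multiplicity): -6, -2, 3.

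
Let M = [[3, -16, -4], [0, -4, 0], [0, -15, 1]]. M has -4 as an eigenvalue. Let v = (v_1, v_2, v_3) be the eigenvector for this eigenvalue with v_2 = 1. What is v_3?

M + 4I = [[7, -16, -4], [0, 0, 0], [0, -15, 5]].
Solving (M + 4I)v = 0 gives the eigenspace spanned by (4, 1, 3).
With v_2 = 1, v = (4, 1, 3), so v_3 = 3.

3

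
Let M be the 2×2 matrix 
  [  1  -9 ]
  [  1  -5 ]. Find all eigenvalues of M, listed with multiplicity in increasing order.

-2, -2

Characteristic polynomial: p(λ) = λ^2 + 4λ + 4 = (λ + 2)^2.
Roots (with multiplicity): -2, -2.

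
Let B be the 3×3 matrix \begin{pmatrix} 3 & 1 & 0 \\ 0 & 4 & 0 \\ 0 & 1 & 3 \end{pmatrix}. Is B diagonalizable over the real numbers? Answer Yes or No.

Characteristic polynomial: p(μ) = μ^3 - 10μ^2 + 33μ - 36 = (μ - 4)(μ - 3)^2.
μ = 3 has algebraic multiplicity 2; rank(B − 3I) = 1, so geometric multiplicity = 2.
Every eigenvalue has geometric = algebraic multiplicity, so B is diagonalizable.

Yes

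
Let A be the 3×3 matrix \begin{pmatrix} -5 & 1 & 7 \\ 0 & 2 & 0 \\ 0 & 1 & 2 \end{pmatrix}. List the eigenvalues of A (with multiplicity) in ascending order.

-5, 2, 2

Characteristic polynomial: p(t) = t^3 + t^2 - 16t + 20 = (t - 2)^2(t + 5).
Roots (with multiplicity): -5, 2, 2.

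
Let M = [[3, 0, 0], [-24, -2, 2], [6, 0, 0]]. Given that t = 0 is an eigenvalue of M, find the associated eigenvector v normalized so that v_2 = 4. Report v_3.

4

M = [[3, 0, 0], [-24, -2, 2], [6, 0, 0]].
Solving (M)v = 0 gives the eigenspace spanned by (0, 4, 4).
With v_2 = 4, v = (0, 4, 4), so v_3 = 4.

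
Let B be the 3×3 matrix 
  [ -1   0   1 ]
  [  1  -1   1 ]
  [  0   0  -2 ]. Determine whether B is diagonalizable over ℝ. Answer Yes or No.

No

Characteristic polynomial: p(μ) = μ^3 + 4μ^2 + 5μ + 2 = (μ + 1)^2(μ + 2).
μ = -1 has algebraic multiplicity 2; rank(B + 1I) = 2, so geometric multiplicity = 1.
Geometric multiplicity < algebraic multiplicity, so B is not diagonalizable.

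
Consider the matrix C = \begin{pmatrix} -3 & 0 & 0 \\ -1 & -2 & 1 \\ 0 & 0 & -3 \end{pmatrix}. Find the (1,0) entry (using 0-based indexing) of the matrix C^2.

Characteristic polynomial: μ^3 + 8μ^2 + 21μ + 18 = (μ + 2)(μ + 3)^2, so the eigenvalues are -3, -3, -2.
μ=-3: eigenvector (1, 0, 1).
μ=-2: eigenvector (0, 1, 0).
μ=-3: eigenvector (0, 1, -1).
P = [[1, 0, 0], [0, 1, 1], [1, 0, -1]], D = diag(-3, -2, -3), P⁻¹ = [[1, 0, 0], [-1, 1, 1], [1, 0, -1]].
C² = P·diag(9, 4, 9)·P⁻¹ = [[9, 0, 0], [5, 4, -5], [0, 0, 9]].
The requested entry is 5.

5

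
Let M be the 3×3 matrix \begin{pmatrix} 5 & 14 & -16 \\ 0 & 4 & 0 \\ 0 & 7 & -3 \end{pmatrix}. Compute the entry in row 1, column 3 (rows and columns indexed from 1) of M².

Characteristic polynomial: μ^3 - 6μ^2 - 7μ + 60 = (μ - 5)(μ - 4)(μ + 3), so the eigenvalues are -3, 4, 5.
μ=5: eigenvector (1, 0, 0).
μ=4: eigenvector (2, 1, 1).
μ=-3: eigenvector (2, 0, 1).
P = [[1, 2, 2], [0, 1, 0], [0, 1, 1]], D = diag(5, 4, -3), P⁻¹ = [[1, 0, -2], [0, 1, 0], [0, -1, 1]].
M² = P·diag(25, 16, 9)·P⁻¹ = [[25, 14, -32], [0, 16, 0], [0, 7, 9]].
The requested entry is -32.

-32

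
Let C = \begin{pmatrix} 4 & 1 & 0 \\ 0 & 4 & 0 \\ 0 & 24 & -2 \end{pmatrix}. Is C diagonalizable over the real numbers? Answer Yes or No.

No

Characteristic polynomial: p(s) = s^3 - 6s^2 + 32 = (s - 4)^2(s + 2).
s = 4 has algebraic multiplicity 2; rank(C − 4I) = 2, so geometric multiplicity = 1.
Geometric multiplicity < algebraic multiplicity, so C is not diagonalizable.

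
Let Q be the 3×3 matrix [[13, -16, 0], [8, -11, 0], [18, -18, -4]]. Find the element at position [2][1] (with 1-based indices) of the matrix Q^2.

Characteristic polynomial: λ^3 + 2λ^2 - 23λ - 60 = (λ - 5)(λ + 3)(λ + 4), so the eigenvalues are -4, -3, 5.
λ=5: eigenvector (2, 1, 2).
λ=-3: eigenvector (1, 1, 0).
λ=-4: eigenvector (0, 0, 1).
P = [[2, 1, 0], [1, 1, 0], [2, 0, 1]], D = diag(5, -3, -4), P⁻¹ = [[1, -1, 0], [-1, 2, 0], [-2, 2, 1]].
Q² = P·diag(25, 9, 16)·P⁻¹ = [[41, -32, 0], [16, -7, 0], [18, -18, 16]].
The requested entry is 16.

16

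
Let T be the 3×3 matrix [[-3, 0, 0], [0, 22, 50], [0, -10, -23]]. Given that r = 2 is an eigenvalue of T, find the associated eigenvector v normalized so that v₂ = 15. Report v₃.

T − 2I = [[-5, 0, 0], [0, 20, 50], [0, -10, -25]].
Solving (T − 2I)v = 0 gives the eigenspace spanned by (0, 15, -6).
With v₂ = 15, v = (0, 15, -6), so v₃ = -6.

-6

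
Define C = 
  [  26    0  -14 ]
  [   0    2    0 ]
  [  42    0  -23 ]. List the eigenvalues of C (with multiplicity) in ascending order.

Characteristic polynomial: p(t) = t^3 - 5t^2 - 4t + 20 = (t - 5)(t - 2)(t + 2).
Roots (with multiplicity): -2, 2, 5.

-2, 2, 5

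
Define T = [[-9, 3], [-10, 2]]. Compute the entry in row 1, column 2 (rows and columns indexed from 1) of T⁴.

-525

Characteristic polynomial: λ^2 + 7λ + 12 = (λ + 3)(λ + 4), so the eigenvalues are -4, -3.
λ=-4: eigenvector (-3, -5).
λ=-3: eigenvector (1, 2).
P = [[-3, 1], [-5, 2]], D = diag(-4, -3), P⁻¹ = [[-2, 1], [-5, 3]].
T⁴ = P·diag(256, 81)·P⁻¹ = [[1131, -525], [1750, -794]].
The requested entry is -525.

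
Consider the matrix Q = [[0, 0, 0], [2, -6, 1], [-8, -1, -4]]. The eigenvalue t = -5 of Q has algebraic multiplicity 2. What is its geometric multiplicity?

Q + 5I = [[5, 0, 0], [2, -1, 1], [-8, -1, 1]].
This matrix has rank 2, so its null space has dimension 3 − 2 = 1.

1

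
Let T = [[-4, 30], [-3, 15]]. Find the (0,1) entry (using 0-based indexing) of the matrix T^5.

139530

Characteristic polynomial: s^2 - 11s + 30 = (s - 6)(s - 5), so the eigenvalues are 5, 6.
s=5: eigenvector (10, 3).
s=6: eigenvector (3, 1).
P = [[10, 3], [3, 1]], D = diag(5, 6), P⁻¹ = [[1, -3], [-3, 10]].
T⁵ = P·diag(3125, 7776)·P⁻¹ = [[-38734, 139530], [-13953, 49635]].
The requested entry is 139530.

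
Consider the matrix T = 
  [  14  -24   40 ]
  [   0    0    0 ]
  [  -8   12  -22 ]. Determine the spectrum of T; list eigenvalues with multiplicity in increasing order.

-6, -2, 0

Characteristic polynomial: p(r) = r^3 + 8r^2 + 12r = r(r + 2)(r + 6).
Roots (with multiplicity): -6, -2, 0.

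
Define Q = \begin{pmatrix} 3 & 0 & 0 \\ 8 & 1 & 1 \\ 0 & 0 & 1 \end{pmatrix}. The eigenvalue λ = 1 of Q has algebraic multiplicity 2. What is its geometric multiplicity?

1

Q − 1I = [[2, 0, 0], [8, 0, 1], [0, 0, 0]].
This matrix has rank 2, so its null space has dimension 3 − 2 = 1.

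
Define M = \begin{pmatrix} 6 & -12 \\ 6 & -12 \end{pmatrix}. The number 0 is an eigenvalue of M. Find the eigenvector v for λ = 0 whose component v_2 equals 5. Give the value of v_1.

M = [[6, -12], [6, -12]].
Solving (M)v = 0 gives the eigenspace spanned by (10, 5).
With v_2 = 5, v = (10, 5), so v_1 = 10.

10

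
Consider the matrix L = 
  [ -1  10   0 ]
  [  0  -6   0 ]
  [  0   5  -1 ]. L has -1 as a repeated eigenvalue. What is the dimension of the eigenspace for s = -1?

L + 1I = [[0, 10, 0], [0, -5, 0], [0, 5, 0]].
This matrix has rank 1, so its null space has dimension 3 − 1 = 2.

2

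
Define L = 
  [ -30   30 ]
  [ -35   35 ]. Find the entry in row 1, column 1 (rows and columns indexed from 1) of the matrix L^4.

-3750

Characteristic polynomial: t^2 - 5t = t(t - 5), so the eigenvalues are 0, 5.
t=0: eigenvector (1, 1).
t=5: eigenvector (6, 7).
P = [[1, 6], [1, 7]], D = diag(0, 5), P⁻¹ = [[7, -6], [-1, 1]].
L⁴ = P·diag(0, 625)·P⁻¹ = [[-3750, 3750], [-4375, 4375]].
The requested entry is -3750.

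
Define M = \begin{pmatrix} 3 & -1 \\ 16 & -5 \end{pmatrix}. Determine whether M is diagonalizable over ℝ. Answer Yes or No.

No

Characteristic polynomial: p(λ) = λ^2 + 2λ + 1 = (λ + 1)^2.
λ = -1 has algebraic multiplicity 2; rank(M + 1I) = 1, so geometric multiplicity = 1.
Geometric multiplicity < algebraic multiplicity, so M is not diagonalizable.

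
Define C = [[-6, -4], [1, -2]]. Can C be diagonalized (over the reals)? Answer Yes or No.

Characteristic polynomial: p(μ) = μ^2 + 8μ + 16 = (μ + 4)^2.
μ = -4 has algebraic multiplicity 2; rank(C + 4I) = 1, so geometric multiplicity = 1.
Geometric multiplicity < algebraic multiplicity, so C is not diagonalizable.

No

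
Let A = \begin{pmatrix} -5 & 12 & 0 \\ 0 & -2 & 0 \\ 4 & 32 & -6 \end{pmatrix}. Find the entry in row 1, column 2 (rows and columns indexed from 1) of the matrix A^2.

-84

Characteristic polynomial: t^3 + 13t^2 + 52t + 60 = (t + 2)(t + 5)(t + 6), so the eigenvalues are -6, -5, -2.
t=-2: eigenvector (4, 1, 12).
t=-5: eigenvector (1, 0, 4).
t=-6: eigenvector (0, 0, 1).
P = [[4, 1, 0], [1, 0, 0], [12, 4, 1]], D = diag(-2, -5, -6), P⁻¹ = [[0, 1, 0], [1, -4, 0], [-4, 4, 1]].
A² = P·diag(4, 25, 36)·P⁻¹ = [[25, -84, 0], [0, 4, 0], [-44, -208, 36]].
The requested entry is -84.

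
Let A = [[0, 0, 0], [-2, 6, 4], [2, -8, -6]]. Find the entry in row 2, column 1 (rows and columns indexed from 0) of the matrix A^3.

-32

Characteristic polynomial: t^3 - 4t = t(t - 2)(t + 2), so the eigenvalues are -2, 0, 2.
t=0: eigenvector (1, 1, -1).
t=-2: eigenvector (0, 1, -2).
t=2: eigenvector (0, 1, -1).
P = [[1, 0, 0], [1, 1, 1], [-1, -2, -1]], D = diag(0, -2, 2), P⁻¹ = [[1, 0, 0], [0, -1, -1], [-1, 2, 1]].
A³ = P·diag(0, -8, 8)·P⁻¹ = [[0, 0, 0], [-8, 24, 16], [8, -32, -24]].
The requested entry is -32.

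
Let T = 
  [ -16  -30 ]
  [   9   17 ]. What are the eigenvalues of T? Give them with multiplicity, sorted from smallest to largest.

Characteristic polynomial: p(μ) = μ^2 - μ - 2 = (μ - 2)(μ + 1).
Roots (with multiplicity): -1, 2.

-1, 2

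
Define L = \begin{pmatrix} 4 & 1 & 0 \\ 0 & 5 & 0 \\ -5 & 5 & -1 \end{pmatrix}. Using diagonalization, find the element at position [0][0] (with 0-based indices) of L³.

64

Characteristic polynomial: λ^3 - 8λ^2 + 11λ + 20 = (λ - 5)(λ - 4)(λ + 1), so the eigenvalues are -1, 4, 5.
λ=4: eigenvector (1, 0, -1).
λ=5: eigenvector (1, 1, 0).
λ=-1: eigenvector (0, 0, 1).
P = [[1, 1, 0], [0, 1, 0], [-1, 0, 1]], D = diag(4, 5, -1), P⁻¹ = [[1, -1, 0], [0, 1, 0], [1, -1, 1]].
L³ = P·diag(64, 125, -1)·P⁻¹ = [[64, 61, 0], [0, 125, 0], [-65, 65, -1]].
The requested entry is 64.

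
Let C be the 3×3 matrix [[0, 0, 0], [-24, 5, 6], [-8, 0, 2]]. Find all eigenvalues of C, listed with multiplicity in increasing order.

Characteristic polynomial: p(λ) = λ^3 - 7λ^2 + 10λ = λ(λ - 5)(λ - 2).
Roots (with multiplicity): 0, 2, 5.

0, 2, 5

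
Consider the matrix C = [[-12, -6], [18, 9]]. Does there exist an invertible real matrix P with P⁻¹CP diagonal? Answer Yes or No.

Characteristic polynomial: p(t) = t^2 + 3t = t(t + 3).
All 2 eigenvalues are distinct, so C is diagonalizable.

Yes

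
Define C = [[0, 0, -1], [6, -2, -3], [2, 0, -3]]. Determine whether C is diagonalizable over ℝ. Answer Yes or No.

Characteristic polynomial: p(t) = t^3 + 5t^2 + 8t + 4 = (t + 1)(t + 2)^2.
t = -2 has algebraic multiplicity 2; rank(C + 2I) = 1, so geometric multiplicity = 2.
Every eigenvalue has geometric = algebraic multiplicity, so C is diagonalizable.

Yes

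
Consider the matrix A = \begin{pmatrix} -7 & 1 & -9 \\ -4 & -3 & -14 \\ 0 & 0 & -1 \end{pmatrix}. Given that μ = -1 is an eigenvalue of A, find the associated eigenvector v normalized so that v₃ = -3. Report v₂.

A + 1I = [[-6, 1, -9], [-4, -2, -14], [0, 0, 0]].
Solving (A + 1I)v = 0 gives the eigenspace spanned by (6, 9, -3).
With v₃ = -3, v = (6, 9, -3), so v₂ = 9.

9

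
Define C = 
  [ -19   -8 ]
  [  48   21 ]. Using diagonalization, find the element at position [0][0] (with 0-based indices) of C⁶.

-29063

Characteristic polynomial: t^2 - 2t - 15 = (t - 5)(t + 3), so the eigenvalues are -3, 5.
t=5: eigenvector (1, -3).
t=-3: eigenvector (1, -2).
P = [[1, 1], [-3, -2]], D = diag(5, -3), P⁻¹ = [[-2, -1], [3, 1]].
C⁶ = P·diag(15625, 729)·P⁻¹ = [[-29063, -14896], [89376, 45417]].
The requested entry is -29063.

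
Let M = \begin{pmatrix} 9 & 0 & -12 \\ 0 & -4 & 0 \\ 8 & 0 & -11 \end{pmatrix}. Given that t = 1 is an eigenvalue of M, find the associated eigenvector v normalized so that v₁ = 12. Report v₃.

8

M − 1I = [[8, 0, -12], [0, -5, 0], [8, 0, -12]].
Solving (M − 1I)v = 0 gives the eigenspace spanned by (12, 0, 8).
With v₁ = 12, v = (12, 0, 8), so v₃ = 8.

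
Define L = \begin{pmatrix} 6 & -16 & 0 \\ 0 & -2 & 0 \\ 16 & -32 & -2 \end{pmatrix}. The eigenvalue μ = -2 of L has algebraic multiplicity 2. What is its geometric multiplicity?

2

L + 2I = [[8, -16, 0], [0, 0, 0], [16, -32, 0]].
This matrix has rank 1, so its null space has dimension 3 − 1 = 2.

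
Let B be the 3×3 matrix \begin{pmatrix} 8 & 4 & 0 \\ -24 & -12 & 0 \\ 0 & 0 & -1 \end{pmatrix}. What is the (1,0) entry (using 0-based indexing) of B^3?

-384

Characteristic polynomial: μ^3 + 5μ^2 + 4μ = μ(μ + 1)(μ + 4), so the eigenvalues are -4, -1, 0.
μ=0: eigenvector (1, -2, 0).
μ=-1: eigenvector (0, 0, 1).
μ=-4: eigenvector (-1, 3, 0).
P = [[1, 0, -1], [-2, 0, 3], [0, 1, 0]], D = diag(0, -1, -4), P⁻¹ = [[3, 1, 0], [0, 0, 1], [2, 1, 0]].
B³ = P·diag(0, -1, -64)·P⁻¹ = [[128, 64, 0], [-384, -192, 0], [0, 0, -1]].
The requested entry is -384.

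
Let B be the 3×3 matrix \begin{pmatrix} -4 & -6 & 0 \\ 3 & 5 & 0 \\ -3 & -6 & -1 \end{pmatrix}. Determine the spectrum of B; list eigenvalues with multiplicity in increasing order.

-1, -1, 2

Characteristic polynomial: p(t) = t^3 - 3t - 2 = (t - 2)(t + 1)^2.
Roots (with multiplicity): -1, -1, 2.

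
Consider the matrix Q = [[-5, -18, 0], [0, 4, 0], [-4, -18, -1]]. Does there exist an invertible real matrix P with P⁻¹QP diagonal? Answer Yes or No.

Characteristic polynomial: p(s) = s^3 + 2s^2 - 19s - 20 = (s - 4)(s + 1)(s + 5).
All 3 eigenvalues are distinct, so Q is diagonalizable.

Yes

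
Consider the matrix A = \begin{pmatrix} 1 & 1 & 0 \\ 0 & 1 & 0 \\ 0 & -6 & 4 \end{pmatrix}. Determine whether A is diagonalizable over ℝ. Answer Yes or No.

Characteristic polynomial: p(λ) = λ^3 - 6λ^2 + 9λ - 4 = (λ - 4)(λ - 1)^2.
λ = 1 has algebraic multiplicity 2; rank(A − 1I) = 2, so geometric multiplicity = 1.
Geometric multiplicity < algebraic multiplicity, so A is not diagonalizable.

No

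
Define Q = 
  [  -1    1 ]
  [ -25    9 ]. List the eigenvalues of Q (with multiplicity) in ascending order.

Characteristic polynomial: p(t) = t^2 - 8t + 16 = (t - 4)^2.
Roots (with multiplicity): 4, 4.

4, 4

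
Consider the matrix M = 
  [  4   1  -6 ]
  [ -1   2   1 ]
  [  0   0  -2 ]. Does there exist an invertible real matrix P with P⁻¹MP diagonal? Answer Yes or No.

No

Characteristic polynomial: p(t) = t^3 - 4t^2 - 3t + 18 = (t - 3)^2(t + 2).
t = 3 has algebraic multiplicity 2; rank(M − 3I) = 2, so geometric multiplicity = 1.
Geometric multiplicity < algebraic multiplicity, so M is not diagonalizable.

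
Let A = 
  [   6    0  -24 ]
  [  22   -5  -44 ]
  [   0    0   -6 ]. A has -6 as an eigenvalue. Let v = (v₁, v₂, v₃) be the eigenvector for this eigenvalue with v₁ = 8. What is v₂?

A + 6I = [[12, 0, -24], [22, 1, -44], [0, 0, 0]].
Solving (A + 6I)v = 0 gives the eigenspace spanned by (8, 0, 4).
With v₁ = 8, v = (8, 0, 4), so v₂ = 0.

0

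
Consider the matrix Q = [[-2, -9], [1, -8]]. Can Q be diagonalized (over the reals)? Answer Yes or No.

No

Characteristic polynomial: p(s) = s^2 + 10s + 25 = (s + 5)^2.
s = -5 has algebraic multiplicity 2; rank(Q + 5I) = 1, so geometric multiplicity = 1.
Geometric multiplicity < algebraic multiplicity, so Q is not diagonalizable.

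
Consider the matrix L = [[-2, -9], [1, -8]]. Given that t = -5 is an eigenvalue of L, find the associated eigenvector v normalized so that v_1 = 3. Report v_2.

L + 5I = [[3, -9], [1, -3]].
Solving (L + 5I)v = 0 gives the eigenspace spanned by (3, 1).
With v_1 = 3, v = (3, 1), so v_2 = 1.

1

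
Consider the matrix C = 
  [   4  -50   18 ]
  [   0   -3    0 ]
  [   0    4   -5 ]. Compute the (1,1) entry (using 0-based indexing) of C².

Characteristic polynomial: λ^3 + 4λ^2 - 17λ - 60 = (λ - 4)(λ + 3)(λ + 5), so the eigenvalues are -5, -3, 4.
λ=4: eigenvector (1, 0, 0).
λ=-3: eigenvector (2, 1, 2).
λ=-5: eigenvector (-2, 0, 1).
P = [[1, 2, -2], [0, 1, 0], [0, 2, 1]], D = diag(4, -3, -5), P⁻¹ = [[1, -6, 2], [0, 1, 0], [0, -2, 1]].
C² = P·diag(16, 9, 25)·P⁻¹ = [[16, 22, -18], [0, 9, 0], [0, -32, 25]].
The requested entry is 9.

9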